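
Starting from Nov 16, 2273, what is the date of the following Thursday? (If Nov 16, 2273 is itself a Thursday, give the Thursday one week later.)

Nov 16, 2273 is a Sunday.
From Sunday to the next Thursday is 4 days.
Nov 16, 2273 + 4 = Nov 20, 2273.

November 20, 2273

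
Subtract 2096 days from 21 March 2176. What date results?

June 25, 2170

−366 (one year; includes Feb 29, 2176) → Mar 21, 2175 (1730 left).
−365 (one year) → Mar 21, 2174 (1365 left).
−365 (one year) → Mar 21, 2173 (1000 left).
−365 (one year) → Mar 21, 2172 (635 left).
−366 (one year; includes Feb 29, 2172) → Mar 21, 2171 (269 left).
−21 → Feb 28, 2171 (end of Feb, 28 days; 248 left).
−28 → Jan 31, 2171 (end of Jan, 31 days; 220 left).
−31 → Dec 31, 2170 (end of Dec, 31 days; 189 left).
−31 → Nov 30, 2170 (end of Nov, 30 days; 158 left).
−30 → Oct 31, 2170 (end of Oct, 31 days; 128 left).
−31 → Sep 30, 2170 (end of Sep, 30 days; 97 left).
−30 → Aug 31, 2170 (end of Aug, 31 days; 67 left).
−31 → Jul 31, 2170 (end of Jul, 31 days; 36 left).
−31 → Jun 30, 2170 (end of Jun, 30 days; 5 left).
−5 → Jun 25, 2170.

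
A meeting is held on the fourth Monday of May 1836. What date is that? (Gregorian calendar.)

May 1, 1836 is a Sunday.
The first Monday is therefore May 2 (1 days later).
The fourth Monday is 2 + 3×7 = May 23.

May 23, 1836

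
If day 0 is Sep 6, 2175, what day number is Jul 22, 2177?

685

Sep 6, 2175 → Sep 6, 2176: 366 days (Feb 29, 2176 is in that span).
Sep 6, 2176 → Oct 6, 2176: 30 days (September has 30).
Oct 6, 2176 → Nov 6, 2176: 31 days (October has 31).
Nov 6, 2176 → Dec 6, 2176: 30 days (November has 30).
Dec 6, 2176 → Jan 6, 2177: 31 days (December has 31).
Jan 6, 2177 → Feb 6, 2177: 31 days (January has 31).
Feb 6, 2177 → Mar 6, 2177: 28 days (February has 28).
Mar 6, 2177 → Apr 6, 2177: 31 days (March has 31).
Apr 6, 2177 → May 6, 2177: 30 days (April has 30).
May 6, 2177 → Jun 6, 2177: 31 days (May has 31).
Jun 6, 2177 → Jul 6, 2177: 30 days (June has 30).
Jul 6, 2177 → Jul 22, 2177: 16 days.
Total: 685 days.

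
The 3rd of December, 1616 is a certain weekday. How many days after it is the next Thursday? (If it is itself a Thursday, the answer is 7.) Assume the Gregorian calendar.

Dec 3, 1616 is a Saturday.
From Saturday to the next Thursday is 5 days.

5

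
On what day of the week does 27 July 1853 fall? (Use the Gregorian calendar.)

Wednesday

Doomsday rule: the anchor day for the 1800s is Friday. For year 53: 53÷12 = 4 r 5, and 5÷4 = 1, so 4+5+1 = 10.
Friday + 10 ≡ Monday — that's 1853's doomsday.
In July the doomsday date is Jul 11.
Jul 27 is 16 days after Jul 11; 16 mod 7 = 2, so Monday + 2 = Wednesday.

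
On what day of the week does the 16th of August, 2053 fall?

Saturday

Doomsday rule: the anchor day for the 2000s is Tuesday. For year 53: 53÷12 = 4 r 5, and 5÷4 = 1, so 4+5+1 = 10.
Tuesday + 10 ≡ Friday — that's 2053's doomsday.
In August the doomsday date is Aug 8.
Aug 16 is 8 days after Aug 8; 8 mod 7 = 1, so Friday + 1 = Saturday.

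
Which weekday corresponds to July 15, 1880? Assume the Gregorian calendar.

Doomsday rule: the anchor day for the 1800s is Friday. For year 80: 80÷12 = 6 r 8, and 8÷4 = 2, so 6+8+2 = 16.
Friday + 16 ≡ Sunday — that's 1880's doomsday.
In July the doomsday date is Jul 11.
Jul 15 is 4 days after Jul 11; 4 mod 7 = 4, so Sunday + 4 = Thursday.

Thursday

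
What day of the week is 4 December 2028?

Monday

Doomsday rule: the anchor day for the 2000s is Tuesday. For year 28: 28÷12 = 2 r 4, and 4÷4 = 1, so 2+4+1 = 7.
Tuesday + 7 ≡ Tuesday — that's 2028's doomsday.
In December the doomsday date is Dec 12.
Dec 4 is 8 days before Dec 12; 8 mod 7 = 1, so Tuesday − 1 = Monday.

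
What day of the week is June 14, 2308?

Sunday

Doomsday rule: the anchor day for the 2300s is Wednesday. For year 08: 8÷12 = 0 r 8, and 8÷4 = 2, so 0+8+2 = 10.
Wednesday + 10 ≡ Saturday — that's 2308's doomsday.
In June the doomsday date is Jun 6.
Jun 14 is 8 days after Jun 6; 8 mod 7 = 1, so Saturday + 1 = Sunday.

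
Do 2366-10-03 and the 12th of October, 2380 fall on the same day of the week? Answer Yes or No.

From Oct 3, 2366 to Oct 12, 2380 is 5123 days.
5123 mod 7 = 6, so they are different weekdays.
(Oct 3, 2366 is a Monday; Oct 12, 2380 is a Sunday.)

No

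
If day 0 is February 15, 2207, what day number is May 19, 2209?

Feb 15, 2207 → Feb 15, 2208: 365 days.
Feb 15, 2208 → Feb 15, 2209: 366 days (Feb 29, 2208 is in that span).
Feb 15, 2209 → Mar 15, 2209: 28 days (February has 28).
Mar 15, 2209 → Apr 15, 2209: 31 days (March has 31).
Apr 15, 2209 → May 15, 2209: 30 days (April has 30).
May 15, 2209 → May 19, 2209: 4 days.
Total: 824 days.

824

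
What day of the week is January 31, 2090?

Tuesday

Doomsday rule: the anchor day for the 2000s is Tuesday. For year 90: 90÷12 = 7 r 6, and 6÷4 = 1, so 7+6+1 = 14.
Tuesday + 14 ≡ Tuesday — that's 2090's doomsday.
In January the doomsday date is Jan 3 (2090 is not a leap year).
Jan 31 is 28 days after Jan 3; 28 mod 7 = 0, so Tuesday + 0 = Tuesday.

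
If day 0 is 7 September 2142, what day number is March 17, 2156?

Sep 7, 2142 → Sep 7, 2143: 365 days.
Sep 7, 2143 → Sep 7, 2144: 366 days (Feb 29, 2144 is in that span).
Sep 7, 2144 → Sep 7, 2145: 365 days.
Sep 7, 2145 → Sep 7, 2146: 365 days.
Sep 7, 2146 → Sep 7, 2147: 365 days.
Sep 7, 2147 → Sep 7, 2148: 366 days (Feb 29, 2148 is in that span).
Sep 7, 2148 → Sep 7, 2149: 365 days.
Sep 7, 2149 → Sep 7, 2150: 365 days.
Sep 7, 2150 → Sep 7, 2151: 365 days.
Sep 7, 2151 → Sep 7, 2152: 366 days (Feb 29, 2152 is in that span).
Sep 7, 2152 → Sep 7, 2153: 365 days.
Sep 7, 2153 → Sep 7, 2154: 365 days.
Sep 7, 2154 → Sep 7, 2155: 365 days.
Sep 7, 2155 → Oct 7, 2155: 30 days (September has 30).
Oct 7, 2155 → Nov 7, 2155: 31 days (October has 31).
Nov 7, 2155 → Dec 7, 2155: 30 days (November has 30).
Dec 7, 2155 → Jan 7, 2156: 31 days (December has 31).
Jan 7, 2156 → Feb 7, 2156: 31 days (January has 31).
Feb 7, 2156 → Mar 7, 2156: 29 days (February has 29).
Mar 7, 2156 → Mar 17, 2156: 10 days.
Total: 4940 days.

4940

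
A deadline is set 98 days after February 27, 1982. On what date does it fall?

Feb has 28 days: +2 → Mar 1, 1982 (96 left).
Mar has 31 days: +31 → Apr 1, 1982 (65 left).
Apr has 30 days: +30 → May 1, 1982 (35 left).
May has 31 days: +31 → Jun 1, 1982 (4 left).
+4 → Jun 5, 1982.

June 5, 1982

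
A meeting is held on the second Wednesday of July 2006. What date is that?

July 12, 2006

July 1, 2006 is a Saturday.
The first Wednesday is therefore July 5 (4 days later).
The second Wednesday is 5 + 1×7 = July 12.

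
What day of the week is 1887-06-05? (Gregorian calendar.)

Sunday

Doomsday rule: the anchor day for the 1800s is Friday. For year 87: 87÷12 = 7 r 3, and 3÷4 = 0, so 7+3+0 = 10.
Friday + 10 ≡ Monday — that's 1887's doomsday.
In June the doomsday date is Jun 6.
Jun 5 is 1 day before Jun 6; 1 mod 7 = 1, so Monday − 1 = Sunday.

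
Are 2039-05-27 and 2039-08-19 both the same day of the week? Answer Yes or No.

Yes

From May 27, 2039 to Aug 19, 2039 is 84 days.
84 mod 7 = 0, so they are the same weekday.
(May 27, 2039 is a Friday; Aug 19, 2039 is a Friday.)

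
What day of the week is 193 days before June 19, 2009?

Monday

Jun 19, 2009 is a Friday.
193 mod 7 = 4, so 193 days before a Friday is Friday − 4 = Monday.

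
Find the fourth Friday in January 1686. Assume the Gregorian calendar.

January 1, 1686 is a Tuesday.
The first Friday is therefore January 4 (3 days later).
The fourth Friday is 4 + 3×7 = January 25.

January 25, 1686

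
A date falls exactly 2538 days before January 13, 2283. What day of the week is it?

Tuesday

First find the weekday of Jan 13, 2283. Doomsday rule: the anchor day for the 2200s is Friday. For year 83: 83÷12 = 6 r 11, and 11÷4 = 2, so 6+11+2 = 19.
Friday + 19 ≡ Wednesday — that's 2283's doomsday.
In January the doomsday date is Jan 3 (2283 is not a leap year).
Jan 13 is 10 days after Jan 3; 10 mod 7 = 3, so Wednesday + 3 = Saturday.
2538 mod 7 = 4, so 2538 days before a Saturday is Saturday − 4 = Tuesday.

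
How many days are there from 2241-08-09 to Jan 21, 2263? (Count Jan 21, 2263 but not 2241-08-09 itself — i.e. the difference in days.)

7835

Aug 9, 2241 → Aug 9, 2242: 365 days.
Aug 9, 2242 → Aug 9, 2243: 365 days.
Aug 9, 2243 → Aug 9, 2244: 366 days (Feb 29, 2244 is in that span).
Aug 9, 2244 → Aug 9, 2245: 365 days.
Aug 9, 2245 → Aug 9, 2246: 365 days.
Aug 9, 2246 → Aug 9, 2247: 365 days.
Aug 9, 2247 → Aug 9, 2248: 366 days (Feb 29, 2248 is in that span).
Aug 9, 2248 → Aug 9, 2249: 365 days.
Aug 9, 2249 → Aug 9, 2250: 365 days.
Aug 9, 2250 → Aug 9, 2251: 365 days.
Aug 9, 2251 → Aug 9, 2252: 366 days (Feb 29, 2252 is in that span).
Aug 9, 2252 → Aug 9, 2253: 365 days.
Aug 9, 2253 → Aug 9, 2254: 365 days.
Aug 9, 2254 → Aug 9, 2255: 365 days.
Aug 9, 2255 → Aug 9, 2256: 366 days (Feb 29, 2256 is in that span).
Aug 9, 2256 → Aug 9, 2257: 365 days.
Aug 9, 2257 → Aug 9, 2258: 365 days.
Aug 9, 2258 → Aug 9, 2259: 365 days.
Aug 9, 2259 → Aug 9, 2260: 366 days (Feb 29, 2260 is in that span).
Aug 9, 2260 → Aug 9, 2261: 365 days.
Aug 9, 2261 → Aug 9, 2262: 365 days.
Aug 9, 2262 → Sep 9, 2262: 31 days (August has 31).
Sep 9, 2262 → Oct 9, 2262: 30 days (September has 30).
Oct 9, 2262 → Nov 9, 2262: 31 days (October has 31).
Nov 9, 2262 → Dec 9, 2262: 30 days (November has 30).
Dec 9, 2262 → Jan 9, 2263: 31 days (December has 31).
Jan 9, 2263 → Jan 21, 2263: 12 days.
Total: 7835 days.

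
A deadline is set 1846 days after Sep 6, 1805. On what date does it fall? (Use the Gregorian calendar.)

+365 (one year) → Sep 6, 1806 (1481 left).
+365 (one year) → Sep 6, 1807 (1116 left).
+366 (one year; includes Feb 29, 1808) → Sep 6, 1808 (750 left).
+365 (one year) → Sep 6, 1809 (385 left).
Sep has 30 days: +25 → Oct 1, 1809 (360 left).
Oct has 31 days: +31 → Nov 1, 1809 (329 left).
Nov has 30 days: +30 → Dec 1, 1809 (299 left).
Dec has 31 days: +31 → Jan 1, 1810 (268 left).
Jan has 31 days: +31 → Feb 1, 1810 (237 left).
Feb has 28 days: +28 → Mar 1, 1810 (209 left).
Mar has 31 days: +31 → Apr 1, 1810 (178 left).
Apr has 30 days: +30 → May 1, 1810 (148 left).
May has 31 days: +31 → Jun 1, 1810 (117 left).
Jun has 30 days: +30 → Jul 1, 1810 (87 left).
Jul has 31 days: +31 → Aug 1, 1810 (56 left).
Aug has 31 days: +31 → Sep 1, 1810 (25 left).
+25 → Sep 26, 1810.

September 26, 1810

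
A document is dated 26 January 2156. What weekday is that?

Doomsday rule: the anchor day for the 2100s is Sunday. For year 56: 56÷12 = 4 r 8, and 8÷4 = 2, so 4+8+2 = 14.
Sunday + 14 ≡ Sunday — that's 2156's doomsday.
In January the doomsday date is Jan 4 (2156 is a leap year (divisible by 4)).
Jan 26 is 22 days after Jan 4; 22 mod 7 = 1, so Sunday + 1 = Monday.

Monday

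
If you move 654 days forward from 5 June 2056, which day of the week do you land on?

First find the weekday of Jun 5, 2056. Doomsday rule: the anchor day for the 2000s is Tuesday. For year 56: 56÷12 = 4 r 8, and 8÷4 = 2, so 4+8+2 = 14.
Tuesday + 14 ≡ Tuesday — that's 2056's doomsday.
In June the doomsday date is Jun 6.
Jun 5 is 1 day before Jun 6; 1 mod 7 = 1, so Tuesday − 1 = Monday.
654 mod 7 = 3, so 654 days after a Monday is Monday + 3 = Thursday.

Thursday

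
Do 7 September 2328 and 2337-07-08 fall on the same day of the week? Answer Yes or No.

No

From Sep 7, 2328 to Jul 8, 2337 is 3226 days.
3226 mod 7 = 6, so they are different weekdays.
(Sep 7, 2328 is a Friday; Jul 8, 2337 is a Thursday.)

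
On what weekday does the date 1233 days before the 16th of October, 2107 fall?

Oct 16, 2107 is a Sunday.
1233 mod 7 = 1, so 1233 days before a Sunday is Sunday − 1 = Saturday.

Saturday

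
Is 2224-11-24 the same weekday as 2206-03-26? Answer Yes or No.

From Mar 26, 2206 to Nov 24, 2224 is 6818 days.
6818 mod 7 = 0, so they are the same weekday.
(Mar 26, 2206 is a Wednesday; Nov 24, 2224 is a Wednesday.)

Yes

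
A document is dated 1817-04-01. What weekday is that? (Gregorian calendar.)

Doomsday rule: the anchor day for the 1800s is Friday. For year 17: 17÷12 = 1 r 5, and 5÷4 = 1, so 1+5+1 = 7.
Friday + 7 ≡ Friday — that's 1817's doomsday.
In April the doomsday date is Apr 4.
Apr 1 is 3 days before Apr 4; 3 mod 7 = 3, so Friday − 3 = Tuesday.

Tuesday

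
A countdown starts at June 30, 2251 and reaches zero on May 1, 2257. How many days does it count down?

2132

Jun 30, 2251 → Jun 30, 2252: 366 days (Feb 29, 2252 is in that span).
Jun 30, 2252 → Jun 30, 2253: 365 days.
Jun 30, 2253 → Jun 30, 2254: 365 days.
Jun 30, 2254 → Jun 30, 2255: 365 days.
Jun 30, 2255 → Jun 30, 2256: 366 days (Feb 29, 2256 is in that span).
Jun 30, 2256 → Jul 30, 2256: 30 days (June has 30).
Jul 30, 2256 → Aug 30, 2256: 31 days (July has 31).
Aug 30, 2256 → Sep 30, 2256: 31 days (August has 31).
Sep 30, 2256 → Oct 30, 2256: 30 days (September has 30).
Oct 30, 2256 → Nov 30, 2256: 31 days (October has 31).
Nov 30, 2256 → Dec 30, 2256: 30 days (November has 30).
Dec 30, 2256 → Jan 30, 2257: 31 days (December has 31).
Jan 30, 2257 → Feb 28, 2257: 29 days (January has 31).
Feb 28, 2257 → Mar 28, 2257: 28 days (February has 28).
Mar 28, 2257 → Apr 28, 2257: 31 days (March has 31).
Apr 28, 2257 → May 1, 2257: 3 days.
Total: 2132 days.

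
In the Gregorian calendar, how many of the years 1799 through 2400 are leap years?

146

Multiples of 4 in [1799,2400]: 151.
Of those, multiples of 100: 7 (not leap unless ÷400).
Multiples of 400: 2.
Leap years = 151 − 7 + 2 = 146.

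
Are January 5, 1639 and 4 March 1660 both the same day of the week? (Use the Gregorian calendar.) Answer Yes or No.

From Jan 5, 1639 to Mar 4, 1660 is 7729 days.
7729 mod 7 = 1, so they are different weekdays.
(Jan 5, 1639 is a Wednesday; Mar 4, 1660 is a Thursday.)

No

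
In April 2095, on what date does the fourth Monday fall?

April 25, 2095

April 1, 2095 is a Friday.
The first Monday is therefore April 4 (3 days later).
The fourth Monday is 4 + 3×7 = April 25.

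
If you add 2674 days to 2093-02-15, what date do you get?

June 13, 2100

+365 (one year) → Feb 15, 2094 (2309 left).
+365 (one year) → Feb 15, 2095 (1944 left).
+365 (one year) → Feb 15, 2096 (1579 left).
+366 (one year; includes Feb 29, 2096) → Feb 15, 2097 (1213 left).
+365 (one year) → Feb 15, 2098 (848 left).
+365 (one year) → Feb 15, 2099 (483 left).
+365 (one year) → Feb 15, 2100 (118 left).
Feb has 28 days: +14 → Mar 1, 2100 (104 left).
Mar has 31 days: +31 → Apr 1, 2100 (73 left).
Apr has 30 days: +30 → May 1, 2100 (43 left).
May has 31 days: +31 → Jun 1, 2100 (12 left).
+12 → Jun 13, 2100.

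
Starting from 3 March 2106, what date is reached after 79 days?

Mar has 31 days: +29 → Apr 1, 2106 (50 left).
Apr has 30 days: +30 → May 1, 2106 (20 left).
+20 → May 21, 2106.

May 21, 2106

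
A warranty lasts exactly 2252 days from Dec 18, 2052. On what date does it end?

+365 (one year) → Dec 18, 2053 (1887 left).
+365 (one year) → Dec 18, 2054 (1522 left).
+365 (one year) → Dec 18, 2055 (1157 left).
+366 (one year; includes Feb 29, 2056) → Dec 18, 2056 (791 left).
+365 (one year) → Dec 18, 2057 (426 left).
+365 (one year) → Dec 18, 2058 (61 left).
Dec has 31 days: +14 → Jan 1, 2059 (47 left).
Jan has 31 days: +31 → Feb 1, 2059 (16 left).
+16 → Feb 17, 2059.

February 17, 2059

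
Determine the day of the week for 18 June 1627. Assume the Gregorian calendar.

Doomsday rule: the anchor day for the 1600s is Tuesday. For year 27: 27÷12 = 2 r 3, and 3÷4 = 0, so 2+3+0 = 5.
Tuesday + 5 ≡ Sunday — that's 1627's doomsday.
In June the doomsday date is Jun 6.
Jun 18 is 12 days after Jun 6; 12 mod 7 = 5, so Sunday + 5 = Friday.

Friday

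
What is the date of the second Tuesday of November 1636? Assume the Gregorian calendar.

November 1, 1636 is a Saturday.
The first Tuesday is therefore November 4 (3 days later).
The second Tuesday is 4 + 1×7 = November 11.

November 11, 1636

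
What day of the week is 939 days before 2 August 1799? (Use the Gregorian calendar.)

Thursday

Aug 2, 1799 is a Friday.
939 mod 7 = 1, so 939 days before a Friday is Friday − 1 = Thursday.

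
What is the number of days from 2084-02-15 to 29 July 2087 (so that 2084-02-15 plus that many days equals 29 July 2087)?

1260

Feb 15, 2084 → Feb 15, 2085: 366 days (Feb 29, 2084 is in that span).
Feb 15, 2085 → Feb 15, 2086: 365 days.
Feb 15, 2086 → Feb 15, 2087: 365 days.
Feb 15, 2087 → Mar 15, 2087: 28 days (February has 28).
Mar 15, 2087 → Apr 15, 2087: 31 days (March has 31).
Apr 15, 2087 → May 15, 2087: 30 days (April has 30).
May 15, 2087 → Jun 15, 2087: 31 days (May has 31).
Jun 15, 2087 → Jul 15, 2087: 30 days (June has 30).
Jul 15, 2087 → Jul 29, 2087: 14 days.
Total: 1260 days.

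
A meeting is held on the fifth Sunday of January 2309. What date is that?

January 1, 2309 is a Friday.
The first Sunday is therefore January 3 (2 days later).
The fifth Sunday is 3 + 4×7 = January 31.

January 31, 2309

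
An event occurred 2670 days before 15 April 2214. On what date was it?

December 23, 2206

−365 (one year) → Apr 15, 2213 (2305 left).
−365 (one year) → Apr 15, 2212 (1940 left).
−366 (one year; includes Feb 29, 2212) → Apr 15, 2211 (1574 left).
−365 (one year) → Apr 15, 2210 (1209 left).
−365 (one year) → Apr 15, 2209 (844 left).
−365 (one year) → Apr 15, 2208 (479 left).
−366 (one year; includes Feb 29, 2208) → Apr 15, 2207 (113 left).
−15 → Mar 31, 2207 (end of Mar, 31 days; 98 left).
−31 → Feb 28, 2207 (end of Feb, 28 days; 67 left).
−28 → Jan 31, 2207 (end of Jan, 31 days; 39 left).
−31 → Dec 31, 2206 (end of Dec, 31 days; 8 left).
−8 → Dec 23, 2206.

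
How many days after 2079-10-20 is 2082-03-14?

876

Oct 20, 2079 → Oct 20, 2080: 366 days (Feb 29, 2080 is in that span).
Oct 20, 2080 → Oct 20, 2081: 365 days.
Oct 20, 2081 → Nov 20, 2081: 31 days (October has 31).
Nov 20, 2081 → Dec 20, 2081: 30 days (November has 30).
Dec 20, 2081 → Jan 20, 2082: 31 days (December has 31).
Jan 20, 2082 → Feb 20, 2082: 31 days (January has 31).
Feb 20, 2082 → Mar 14, 2082: 22 days.
Total: 876 days.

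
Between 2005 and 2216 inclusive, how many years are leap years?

51

Multiples of 4 in [2005,2216]: 53.
Of those, multiples of 100: 2 (not leap unless ÷400).
Multiples of 400: 0.
Leap years = 53 − 2 + 0 = 51.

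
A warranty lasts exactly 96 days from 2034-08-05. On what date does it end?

November 9, 2034

Aug has 31 days: +27 → Sep 1, 2034 (69 left).
Sep has 30 days: +30 → Oct 1, 2034 (39 left).
Oct has 31 days: +31 → Nov 1, 2034 (8 left).
+8 → Nov 9, 2034.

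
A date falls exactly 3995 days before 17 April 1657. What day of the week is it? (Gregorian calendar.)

First find the weekday of Apr 17, 1657. Doomsday rule: the anchor day for the 1600s is Tuesday. For year 57: 57÷12 = 4 r 9, and 9÷4 = 2, so 4+9+2 = 15.
Tuesday + 15 ≡ Wednesday — that's 1657's doomsday.
In April the doomsday date is Apr 4.
Apr 17 is 13 days after Apr 4; 13 mod 7 = 6, so Wednesday + 6 = Tuesday.
3995 mod 7 = 5, so 3995 days before a Tuesday is Tuesday − 5 = Thursday.

Thursday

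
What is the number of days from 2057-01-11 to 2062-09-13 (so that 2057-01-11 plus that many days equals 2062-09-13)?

Jan 11, 2057 → Jan 11, 2058: 365 days.
Jan 11, 2058 → Jan 11, 2059: 365 days.
Jan 11, 2059 → Jan 11, 2060: 365 days.
Jan 11, 2060 → Jan 11, 2061: 366 days (Feb 29, 2060 is in that span).
Jan 11, 2061 → Jan 11, 2062: 365 days.
Jan 11, 2062 → Feb 11, 2062: 31 days (January has 31).
Feb 11, 2062 → Mar 11, 2062: 28 days (February has 28).
Mar 11, 2062 → Apr 11, 2062: 31 days (March has 31).
Apr 11, 2062 → May 11, 2062: 30 days (April has 30).
May 11, 2062 → Jun 11, 2062: 31 days (May has 31).
Jun 11, 2062 → Jul 11, 2062: 30 days (June has 30).
Jul 11, 2062 → Aug 11, 2062: 31 days (July has 31).
Aug 11, 2062 → Sep 11, 2062: 31 days (August has 31).
Sep 11, 2062 → Sep 13, 2062: 2 days.
Total: 2071 days.

2071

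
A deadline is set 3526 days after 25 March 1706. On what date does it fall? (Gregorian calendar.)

+365 (one year) → Mar 25, 1707 (3161 left).
+366 (one year; includes Feb 29, 1708) → Mar 25, 1708 (2795 left).
+365 (one year) → Mar 25, 1709 (2430 left).
+365 (one year) → Mar 25, 1710 (2065 left).
+365 (one year) → Mar 25, 1711 (1700 left).
+366 (one year; includes Feb 29, 1712) → Mar 25, 1712 (1334 left).
+365 (one year) → Mar 25, 1713 (969 left).
+365 (one year) → Mar 25, 1714 (604 left).
+365 (one year) → Mar 25, 1715 (239 left).
Mar has 31 days: +7 → Apr 1, 1715 (232 left).
Apr has 30 days: +30 → May 1, 1715 (202 left).
May has 31 days: +31 → Jun 1, 1715 (171 left).
Jun has 30 days: +30 → Jul 1, 1715 (141 left).
Jul has 31 days: +31 → Aug 1, 1715 (110 left).
Aug has 31 days: +31 → Sep 1, 1715 (79 left).
Sep has 30 days: +30 → Oct 1, 1715 (49 left).
Oct has 31 days: +31 → Nov 1, 1715 (18 left).
+18 → Nov 19, 1715.

November 19, 1715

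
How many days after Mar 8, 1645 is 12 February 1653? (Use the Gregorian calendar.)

Mar 8, 1645 → Mar 8, 1646: 365 days.
Mar 8, 1646 → Mar 8, 1647: 365 days.
Mar 8, 1647 → Mar 8, 1648: 366 days (Feb 29, 1648 is in that span).
Mar 8, 1648 → Mar 8, 1649: 365 days.
Mar 8, 1649 → Mar 8, 1650: 365 days.
Mar 8, 1650 → Mar 8, 1651: 365 days.
Mar 8, 1651 → Mar 8, 1652: 366 days (Feb 29, 1652 is in that span).
Mar 8, 1652 → Apr 8, 1652: 31 days (March has 31).
Apr 8, 1652 → May 8, 1652: 30 days (April has 30).
May 8, 1652 → Jun 8, 1652: 31 days (May has 31).
Jun 8, 1652 → Jul 8, 1652: 30 days (June has 30).
Jul 8, 1652 → Aug 8, 1652: 31 days (July has 31).
Aug 8, 1652 → Sep 8, 1652: 31 days (August has 31).
Sep 8, 1652 → Oct 8, 1652: 30 days (September has 30).
Oct 8, 1652 → Nov 8, 1652: 31 days (October has 31).
Nov 8, 1652 → Dec 8, 1652: 30 days (November has 30).
Dec 8, 1652 → Jan 8, 1653: 31 days (December has 31).
Jan 8, 1653 → Feb 8, 1653: 31 days (January has 31).
Feb 8, 1653 → Feb 12, 1653: 4 days.
Total: 2898 days.

2898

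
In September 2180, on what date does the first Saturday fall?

September 1, 2180 is a Friday.
The first Saturday is therefore September 2 (1 days later).

September 2, 2180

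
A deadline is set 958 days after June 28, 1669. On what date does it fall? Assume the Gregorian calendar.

February 11, 1672

+365 (one year) → Jun 28, 1670 (593 left).
+365 (one year) → Jun 28, 1671 (228 left).
Jun has 30 days: +3 → Jul 1, 1671 (225 left).
Jul has 31 days: +31 → Aug 1, 1671 (194 left).
Aug has 31 days: +31 → Sep 1, 1671 (163 left).
Sep has 30 days: +30 → Oct 1, 1671 (133 left).
Oct has 31 days: +31 → Nov 1, 1671 (102 left).
Nov has 30 days: +30 → Dec 1, 1671 (72 left).
Dec has 31 days: +31 → Jan 1, 1672 (41 left).
Jan has 31 days: +31 → Feb 1, 1672 (10 left).
+10 → Feb 11, 1672.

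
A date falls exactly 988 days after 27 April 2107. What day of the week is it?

First find the weekday of Apr 27, 2107. Doomsday rule: the anchor day for the 2100s is Sunday. For year 07: 7÷12 = 0 r 7, and 7÷4 = 1, so 0+7+1 = 8.
Sunday + 8 ≡ Monday — that's 2107's doomsday.
In April the doomsday date is Apr 4.
Apr 27 is 23 days after Apr 4; 23 mod 7 = 2, so Monday + 2 = Wednesday.
988 mod 7 = 1, so 988 days after a Wednesday is Wednesday + 1 = Thursday.

Thursday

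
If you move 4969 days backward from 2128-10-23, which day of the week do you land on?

Sunday

First find the weekday of Oct 23, 2128. Doomsday rule: the anchor day for the 2100s is Sunday. For year 28: 28÷12 = 2 r 4, and 4÷4 = 1, so 2+4+1 = 7.
Sunday + 7 ≡ Sunday — that's 2128's doomsday.
In October the doomsday date is Oct 10.
Oct 23 is 13 days after Oct 10; 13 mod 7 = 6, so Sunday + 6 = Saturday.
4969 mod 7 = 6, so 4969 days before a Saturday is Saturday − 6 = Sunday.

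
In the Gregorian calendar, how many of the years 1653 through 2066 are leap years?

100

Multiples of 4 in [1653,2066]: 103.
Of those, multiples of 100: 4 (not leap unless ÷400).
Multiples of 400: 1.
Leap years = 103 − 4 + 1 = 100.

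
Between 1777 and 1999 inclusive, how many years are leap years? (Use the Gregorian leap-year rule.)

Multiples of 4 in [1777,1999]: 55.
Of those, multiples of 100: 2 (not leap unless ÷400).
Multiples of 400: 0.
Leap years = 55 − 2 + 0 = 53.

53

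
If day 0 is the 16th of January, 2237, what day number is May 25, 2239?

Jan 16, 2237 → Jan 16, 2238: 365 days.
Jan 16, 2238 → Jan 16, 2239: 365 days.
Jan 16, 2239 → Feb 16, 2239: 31 days (January has 31).
Feb 16, 2239 → Mar 16, 2239: 28 days (February has 28).
Mar 16, 2239 → Apr 16, 2239: 31 days (March has 31).
Apr 16, 2239 → May 16, 2239: 30 days (April has 30).
May 16, 2239 → May 25, 2239: 9 days.
Total: 859 days.

859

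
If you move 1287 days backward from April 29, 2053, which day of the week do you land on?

Apr 29, 2053 is a Tuesday.
1287 mod 7 = 6, so 1287 days before a Tuesday is Tuesday − 6 = Wednesday.

Wednesday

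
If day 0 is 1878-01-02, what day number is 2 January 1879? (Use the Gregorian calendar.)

365

Jan 2, 1878 → Feb 2, 1878: 31 days (January has 31).
Feb 2, 1878 → Mar 2, 1878: 28 days (February has 28).
Mar 2, 1878 → Apr 2, 1878: 31 days (March has 31).
Apr 2, 1878 → May 2, 1878: 30 days (April has 30).
May 2, 1878 → Jun 2, 1878: 31 days (May has 31).
Jun 2, 1878 → Jul 2, 1878: 30 days (June has 30).
Jul 2, 1878 → Aug 2, 1878: 31 days (July has 31).
Aug 2, 1878 → Sep 2, 1878: 31 days (August has 31).
Sep 2, 1878 → Oct 2, 1878: 30 days (September has 30).
Oct 2, 1878 → Nov 2, 1878: 31 days (October has 31).
Nov 2, 1878 → Dec 2, 1878: 30 days (November has 30).
Dec 2, 1878 → Jan 2, 1879: 31 days.
Total: 365 days.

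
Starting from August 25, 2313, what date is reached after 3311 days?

+365 (one year) → Aug 25, 2314 (2946 left).
+365 (one year) → Aug 25, 2315 (2581 left).
+366 (one year; includes Feb 29, 2316) → Aug 25, 2316 (2215 left).
+365 (one year) → Aug 25, 2317 (1850 left).
+365 (one year) → Aug 25, 2318 (1485 left).
+365 (one year) → Aug 25, 2319 (1120 left).
+366 (one year; includes Feb 29, 2320) → Aug 25, 2320 (754 left).
+365 (one year) → Aug 25, 2321 (389 left).
Aug has 31 days: +7 → Sep 1, 2321 (382 left).
Sep has 30 days: +30 → Oct 1, 2321 (352 left).
Oct has 31 days: +31 → Nov 1, 2321 (321 left).
Nov has 30 days: +30 → Dec 1, 2321 (291 left).
Dec has 31 days: +31 → Jan 1, 2322 (260 left).
Jan has 31 days: +31 → Feb 1, 2322 (229 left).
Feb has 28 days: +28 → Mar 1, 2322 (201 left).
Mar has 31 days: +31 → Apr 1, 2322 (170 left).
Apr has 30 days: +30 → May 1, 2322 (140 left).
May has 31 days: +31 → Jun 1, 2322 (109 left).
Jun has 30 days: +30 → Jul 1, 2322 (79 left).
Jul has 31 days: +31 → Aug 1, 2322 (48 left).
Aug has 31 days: +31 → Sep 1, 2322 (17 left).
+17 → Sep 18, 2322.

September 18, 2322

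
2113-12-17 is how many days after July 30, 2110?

1236

Jul 30, 2110 → Jul 30, 2111: 365 days.
Jul 30, 2111 → Jul 30, 2112: 366 days (Feb 29, 2112 is in that span).
Jul 30, 2112 → Jul 30, 2113: 365 days.
Jul 30, 2113 → Aug 30, 2113: 31 days (July has 31).
Aug 30, 2113 → Sep 30, 2113: 31 days (August has 31).
Sep 30, 2113 → Oct 30, 2113: 30 days (September has 30).
Oct 30, 2113 → Nov 30, 2113: 31 days (October has 31).
Nov 30, 2113 → Dec 17, 2113: 17 days.
Total: 1236 days.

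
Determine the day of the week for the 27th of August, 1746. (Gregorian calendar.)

Saturday

Doomsday rule: the anchor day for the 1700s is Sunday. For year 46: 46÷12 = 3 r 10, and 10÷4 = 2, so 3+10+2 = 15.
Sunday + 15 ≡ Monday — that's 1746's doomsday.
In August the doomsday date is Aug 8.
Aug 27 is 19 days after Aug 8; 19 mod 7 = 5, so Monday + 5 = Saturday.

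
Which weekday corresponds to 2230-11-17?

Wednesday

Doomsday rule: the anchor day for the 2200s is Friday. For year 30: 30÷12 = 2 r 6, and 6÷4 = 1, so 2+6+1 = 9.
Friday + 9 ≡ Sunday — that's 2230's doomsday.
In November the doomsday date is Nov 7.
Nov 17 is 10 days after Nov 7; 10 mod 7 = 3, so Sunday + 3 = Wednesday.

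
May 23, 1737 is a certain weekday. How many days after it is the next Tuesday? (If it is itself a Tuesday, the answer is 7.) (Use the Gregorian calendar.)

5

May 23, 1737 is a Thursday.
From Thursday to the next Tuesday is 5 days.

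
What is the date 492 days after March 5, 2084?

+365 (one year) → Mar 5, 2085 (127 left).
Mar has 31 days: +27 → Apr 1, 2085 (100 left).
Apr has 30 days: +30 → May 1, 2085 (70 left).
May has 31 days: +31 → Jun 1, 2085 (39 left).
Jun has 30 days: +30 → Jul 1, 2085 (9 left).
+9 → Jul 10, 2085.

July 10, 2085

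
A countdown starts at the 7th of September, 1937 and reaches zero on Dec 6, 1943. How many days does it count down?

2281

Sep 7, 1937 → Sep 7, 1938: 365 days.
Sep 7, 1938 → Sep 7, 1939: 365 days.
Sep 7, 1939 → Sep 7, 1940: 366 days (Feb 29, 1940 is in that span).
Sep 7, 1940 → Sep 7, 1941: 365 days.
Sep 7, 1941 → Sep 7, 1942: 365 days.
Sep 7, 1942 → Sep 7, 1943: 365 days.
Sep 7, 1943 → Oct 7, 1943: 30 days (September has 30).
Oct 7, 1943 → Nov 7, 1943: 31 days (October has 31).
Nov 7, 1943 → Dec 6, 1943: 29 days.
Total: 2281 days.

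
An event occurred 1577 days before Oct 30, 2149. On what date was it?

−365 (one year) → Oct 30, 2148 (1212 left).
−366 (one year; includes Feb 29, 2148) → Oct 30, 2147 (846 left).
−365 (one year) → Oct 30, 2146 (481 left).
−365 (one year) → Oct 30, 2145 (116 left).
−30 → Sep 30, 2145 (end of Sep, 30 days; 86 left).
−30 → Aug 31, 2145 (end of Aug, 31 days; 56 left).
−31 → Jul 31, 2145 (end of Jul, 31 days; 25 left).
−25 → Jul 6, 2145.

July 6, 2145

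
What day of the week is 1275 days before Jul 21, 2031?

Sunday

First find the weekday of Jul 21, 2031. Doomsday rule: the anchor day for the 2000s is Tuesday. For year 31: 31÷12 = 2 r 7, and 7÷4 = 1, so 2+7+1 = 10.
Tuesday + 10 ≡ Friday — that's 2031's doomsday.
In July the doomsday date is Jul 11.
Jul 21 is 10 days after Jul 11; 10 mod 7 = 3, so Friday + 3 = Monday.
1275 mod 7 = 1, so 1275 days before a Monday is Monday − 1 = Sunday.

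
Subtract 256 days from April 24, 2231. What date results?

August 11, 2230

−24 → Mar 31, 2231 (end of Mar, 31 days; 232 left).
−31 → Feb 28, 2231 (end of Feb, 28 days; 201 left).
−28 → Jan 31, 2231 (end of Jan, 31 days; 173 left).
−31 → Dec 31, 2230 (end of Dec, 31 days; 142 left).
−31 → Nov 30, 2230 (end of Nov, 30 days; 111 left).
−30 → Oct 31, 2230 (end of Oct, 31 days; 81 left).
−31 → Sep 30, 2230 (end of Sep, 30 days; 50 left).
−30 → Aug 31, 2230 (end of Aug, 31 days; 20 left).
−20 → Aug 11, 2230.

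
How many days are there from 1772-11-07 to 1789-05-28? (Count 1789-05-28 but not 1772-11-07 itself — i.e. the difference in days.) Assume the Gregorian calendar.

Nov 7, 1772 → Nov 7, 1773: 365 days.
Nov 7, 1773 → Nov 7, 1774: 365 days.
Nov 7, 1774 → Nov 7, 1775: 365 days.
Nov 7, 1775 → Nov 7, 1776: 366 days (Feb 29, 1776 is in that span).
Nov 7, 1776 → Nov 7, 1777: 365 days.
Nov 7, 1777 → Nov 7, 1778: 365 days.
Nov 7, 1778 → Nov 7, 1779: 365 days.
Nov 7, 1779 → Nov 7, 1780: 366 days (Feb 29, 1780 is in that span).
Nov 7, 1780 → Nov 7, 1781: 365 days.
Nov 7, 1781 → Nov 7, 1782: 365 days.
Nov 7, 1782 → Nov 7, 1783: 365 days.
Nov 7, 1783 → Nov 7, 1784: 366 days (Feb 29, 1784 is in that span).
Nov 7, 1784 → Nov 7, 1785: 365 days.
Nov 7, 1785 → Nov 7, 1786: 365 days.
Nov 7, 1786 → Nov 7, 1787: 365 days.
Nov 7, 1787 → Nov 7, 1788: 366 days (Feb 29, 1788 is in that span).
Nov 7, 1788 → Dec 7, 1788: 30 days (November has 30).
Dec 7, 1788 → Jan 7, 1789: 31 days (December has 31).
Jan 7, 1789 → Feb 7, 1789: 31 days (January has 31).
Feb 7, 1789 → Mar 7, 1789: 28 days (February has 28).
Mar 7, 1789 → Apr 7, 1789: 31 days (March has 31).
Apr 7, 1789 → May 7, 1789: 30 days (April has 30).
May 7, 1789 → May 28, 1789: 21 days.
Total: 6046 days.

6046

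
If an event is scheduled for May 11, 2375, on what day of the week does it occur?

Sunday

Doomsday rule: the anchor day for the 2300s is Wednesday. For year 75: 75÷12 = 6 r 3, and 3÷4 = 0, so 6+3+0 = 9.
Wednesday + 9 ≡ Friday — that's 2375's doomsday.
In May the doomsday date is May 9.
May 11 is 2 days after May 9; 2 mod 7 = 2, so Friday + 2 = Sunday.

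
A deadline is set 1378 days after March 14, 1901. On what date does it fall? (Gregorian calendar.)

+365 (one year) → Mar 14, 1902 (1013 left).
+365 (one year) → Mar 14, 1903 (648 left).
+366 (one year; includes Feb 29, 1904) → Mar 14, 1904 (282 left).
Mar has 31 days: +18 → Apr 1, 1904 (264 left).
Apr has 30 days: +30 → May 1, 1904 (234 left).
May has 31 days: +31 → Jun 1, 1904 (203 left).
Jun has 30 days: +30 → Jul 1, 1904 (173 left).
Jul has 31 days: +31 → Aug 1, 1904 (142 left).
Aug has 31 days: +31 → Sep 1, 1904 (111 left).
Sep has 30 days: +30 → Oct 1, 1904 (81 left).
Oct has 31 days: +31 → Nov 1, 1904 (50 left).
Nov has 30 days: +30 → Dec 1, 1904 (20 left).
+20 → Dec 21, 1904.

December 21, 1904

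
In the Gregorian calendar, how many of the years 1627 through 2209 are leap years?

141

Multiples of 4 in [1627,2209]: 146.
Of those, multiples of 100: 6 (not leap unless ÷400).
Multiples of 400: 1.
Leap years = 146 − 6 + 1 = 141.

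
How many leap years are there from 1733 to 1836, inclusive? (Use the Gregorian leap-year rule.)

25

Multiples of 4 in [1733,1836]: 26.
Of those, multiples of 100: 1 (not leap unless ÷400).
Multiples of 400: 0.
Leap years = 26 − 1 + 0 = 25.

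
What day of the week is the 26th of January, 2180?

Wednesday

Doomsday rule: the anchor day for the 2100s is Sunday. For year 80: 80÷12 = 6 r 8, and 8÷4 = 2, so 6+8+2 = 16.
Sunday + 16 ≡ Tuesday — that's 2180's doomsday.
In January the doomsday date is Jan 4 (2180 is a leap year (divisible by 4)).
Jan 26 is 22 days after Jan 4; 22 mod 7 = 1, so Tuesday + 1 = Wednesday.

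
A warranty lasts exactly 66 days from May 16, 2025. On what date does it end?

May has 31 days: +16 → Jun 1, 2025 (50 left).
Jun has 30 days: +30 → Jul 1, 2025 (20 left).
+20 → Jul 21, 2025.

July 21, 2025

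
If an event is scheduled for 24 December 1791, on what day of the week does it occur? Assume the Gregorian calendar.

Saturday

Doomsday rule: the anchor day for the 1700s is Sunday. For year 91: 91÷12 = 7 r 7, and 7÷4 = 1, so 7+7+1 = 15.
Sunday + 15 ≡ Monday — that's 1791's doomsday.
In December the doomsday date is Dec 12.
Dec 24 is 12 days after Dec 12; 12 mod 7 = 5, so Monday + 5 = Saturday.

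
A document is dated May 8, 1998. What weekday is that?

Friday

Doomsday rule: the anchor day for the 1900s is Wednesday. For year 98: 98÷12 = 8 r 2, and 2÷4 = 0, so 8+2+0 = 10.
Wednesday + 10 ≡ Saturday — that's 1998's doomsday.
In May the doomsday date is May 9.
May 8 is 1 day before May 9; 1 mod 7 = 1, so Saturday − 1 = Friday.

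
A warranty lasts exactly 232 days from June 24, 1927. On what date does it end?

Jun has 30 days: +7 → Jul 1, 1927 (225 left).
Jul has 31 days: +31 → Aug 1, 1927 (194 left).
Aug has 31 days: +31 → Sep 1, 1927 (163 left).
Sep has 30 days: +30 → Oct 1, 1927 (133 left).
Oct has 31 days: +31 → Nov 1, 1927 (102 left).
Nov has 30 days: +30 → Dec 1, 1927 (72 left).
Dec has 31 days: +31 → Jan 1, 1928 (41 left).
Jan has 31 days: +31 → Feb 1, 1928 (10 left).
+10 → Feb 11, 1928.

February 11, 1928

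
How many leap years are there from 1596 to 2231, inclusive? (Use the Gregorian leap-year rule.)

Multiples of 4 in [1596,2231]: 159.
Of those, multiples of 100: 7 (not leap unless ÷400).
Multiples of 400: 2.
Leap years = 159 − 7 + 2 = 154.

154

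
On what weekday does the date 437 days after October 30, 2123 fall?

Tuesday

First find the weekday of Oct 30, 2123. Doomsday rule: the anchor day for the 2100s is Sunday. For year 23: 23÷12 = 1 r 11, and 11÷4 = 2, so 1+11+2 = 14.
Sunday + 14 ≡ Sunday — that's 2123's doomsday.
In October the doomsday date is Oct 10.
Oct 30 is 20 days after Oct 10; 20 mod 7 = 6, so Sunday + 6 = Saturday.
437 mod 7 = 3, so 437 days after a Saturday is Saturday + 3 = Tuesday.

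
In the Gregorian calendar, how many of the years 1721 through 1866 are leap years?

Multiples of 4 in [1721,1866]: 36.
Of those, multiples of 100: 1 (not leap unless ÷400).
Multiples of 400: 0.
Leap years = 36 − 1 + 0 = 35.

35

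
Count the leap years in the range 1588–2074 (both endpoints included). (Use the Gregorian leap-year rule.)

Multiples of 4 in [1588,2074]: 122.
Of those, multiples of 100: 5 (not leap unless ÷400).
Multiples of 400: 2.
Leap years = 122 − 5 + 2 = 119.

119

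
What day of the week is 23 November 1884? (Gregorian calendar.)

Sunday

January 1, 1884 is a Tuesday.
Jan 1, 1884 → Feb 1, 1884: 31 days (January has 31).
Feb 1, 1884 → Mar 1, 1884: 29 days (February has 29).
Mar 1, 1884 → Apr 1, 1884: 31 days (March has 31).
Apr 1, 1884 → May 1, 1884: 30 days (April has 30).
May 1, 1884 → Jun 1, 1884: 31 days (May has 31).
Jun 1, 1884 → Jul 1, 1884: 30 days (June has 30).
Jul 1, 1884 → Aug 1, 1884: 31 days (July has 31).
Aug 1, 1884 → Sep 1, 1884: 31 days (August has 31).
Sep 1, 1884 → Oct 1, 1884: 30 days (September has 30).
Oct 1, 1884 → Nov 1, 1884: 31 days (October has 31).
Nov 1, 1884 → Nov 23, 1884: 22 days.
Total: 327 days.
327 mod 7 = 5, so Tuesday + 5 = Sunday.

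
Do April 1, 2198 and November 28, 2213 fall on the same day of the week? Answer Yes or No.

Yes

From Apr 1, 2198 to Nov 28, 2213 is 5719 days.
5719 mod 7 = 0, so they are the same weekday.
(Apr 1, 2198 is a Sunday; Nov 28, 2213 is a Sunday.)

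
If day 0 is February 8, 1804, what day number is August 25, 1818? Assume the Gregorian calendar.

Feb 8, 1804 → Feb 8, 1805: 366 days (Feb 29, 1804 is in that span).
Feb 8, 1805 → Feb 8, 1806: 365 days.
Feb 8, 1806 → Feb 8, 1807: 365 days.
Feb 8, 1807 → Feb 8, 1808: 365 days.
Feb 8, 1808 → Feb 8, 1809: 366 days (Feb 29, 1808 is in that span).
Feb 8, 1809 → Feb 8, 1810: 365 days.
Feb 8, 1810 → Feb 8, 1811: 365 days.
Feb 8, 1811 → Feb 8, 1812: 365 days.
Feb 8, 1812 → Feb 8, 1813: 366 days (Feb 29, 1812 is in that span).
Feb 8, 1813 → Feb 8, 1814: 365 days.
Feb 8, 1814 → Feb 8, 1815: 365 days.
Feb 8, 1815 → Feb 8, 1816: 365 days.
Feb 8, 1816 → Feb 8, 1817: 366 days (Feb 29, 1816 is in that span).
Feb 8, 1817 → Feb 8, 1818: 365 days.
Feb 8, 1818 → Mar 8, 1818: 28 days (February has 28).
Mar 8, 1818 → Apr 8, 1818: 31 days (March has 31).
Apr 8, 1818 → May 8, 1818: 30 days (April has 30).
May 8, 1818 → Jun 8, 1818: 31 days (May has 31).
Jun 8, 1818 → Jul 8, 1818: 30 days (June has 30).
Jul 8, 1818 → Aug 8, 1818: 31 days (July has 31).
Aug 8, 1818 → Aug 25, 1818: 17 days.
Total: 5312 days.

5312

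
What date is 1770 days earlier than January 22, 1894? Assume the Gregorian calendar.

−365 (one year) → Jan 22, 1893 (1405 left).
−366 (one year; includes Feb 29, 1892) → Jan 22, 1892 (1039 left).
−365 (one year) → Jan 22, 1891 (674 left).
−365 (one year) → Jan 22, 1890 (309 left).
−22 → Dec 31, 1889 (end of Dec, 31 days; 287 left).
−31 → Nov 30, 1889 (end of Nov, 30 days; 256 left).
−30 → Oct 31, 1889 (end of Oct, 31 days; 226 left).
−31 → Sep 30, 1889 (end of Sep, 30 days; 195 left).
−30 → Aug 31, 1889 (end of Aug, 31 days; 165 left).
−31 → Jul 31, 1889 (end of Jul, 31 days; 134 left).
−31 → Jun 30, 1889 (end of Jun, 30 days; 103 left).
−30 → May 31, 1889 (end of May, 31 days; 73 left).
−31 → Apr 30, 1889 (end of Apr, 30 days; 42 left).
−30 → Mar 31, 1889 (end of Mar, 31 days; 12 left).
−12 → Mar 19, 1889.

March 19, 1889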